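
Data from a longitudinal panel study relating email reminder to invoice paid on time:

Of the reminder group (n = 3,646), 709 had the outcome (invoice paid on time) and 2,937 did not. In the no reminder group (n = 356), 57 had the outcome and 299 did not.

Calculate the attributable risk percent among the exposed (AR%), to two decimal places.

From the description: a = 709, b = 2937, c = 57, d = 299.
Risk in exposed = 709/3646 = 0.19446; risk in unexposed = 57/356 = 0.16011.
RR = 0.19446/0.16011 = 1.21452
AR% = (RR − 1)/RR × 100 = (1.21452 − 1)/1.21452 × 100 = 17.6630%

17.66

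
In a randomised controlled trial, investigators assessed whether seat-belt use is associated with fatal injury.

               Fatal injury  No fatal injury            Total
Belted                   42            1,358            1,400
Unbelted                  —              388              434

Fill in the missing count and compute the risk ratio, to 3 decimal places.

The missing cell is in the unexposed row: 434 − 388 = 46.
So a = 42, b = 1358, c = 46, d = 388.
RR = [a/(a+b)] / [c/(c+d)] = (42/1400) / (46/434) = 0.03000/0.10599 = 0.28304

0.283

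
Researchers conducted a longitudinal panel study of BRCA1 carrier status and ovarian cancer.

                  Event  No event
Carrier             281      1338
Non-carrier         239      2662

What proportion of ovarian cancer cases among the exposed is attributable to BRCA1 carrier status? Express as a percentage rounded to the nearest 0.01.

Cells: a = 281, b = 1338, c = 239, d = 2662.
Risk in exposed = 281/1619 = 0.17356; risk in unexposed = 239/2901 = 0.08239.
RR = 0.17356/0.08239 = 2.10673
AR% = (RR − 1)/RR × 100 = (2.10673 − 1)/2.10673 × 100 = 52.5331%

52.53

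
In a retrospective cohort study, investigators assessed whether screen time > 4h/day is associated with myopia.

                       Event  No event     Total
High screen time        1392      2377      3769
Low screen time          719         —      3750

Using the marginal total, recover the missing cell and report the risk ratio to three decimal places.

The missing cell is in the unexposed row: 3750 − 719 = 3031.
So a = 1392, b = 2377, c = 719, d = 3031.
RR = [a/(a+b)] / [c/(c+d)] = (1392/3769) / (719/3750) = 0.36933/0.19173 = 1.92626

1.926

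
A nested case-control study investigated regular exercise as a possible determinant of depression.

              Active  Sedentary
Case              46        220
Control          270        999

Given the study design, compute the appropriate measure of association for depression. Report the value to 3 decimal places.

0.774

Reading the table with exposure as columns: a = 46 (Active, case), b = 270 (Active, non-case), c = 220 (Sedentary, case), d = 999.
This is a nested case-control study: participants were sampled on outcome status, so risks in the source population cannot be estimated directly — relative risk is not valid here. The odds ratio is the appropriate measure.
OR = (a·d)/(b·c) = (46 × 999) / (270 × 220) = 45954 / 59400 = 0.77364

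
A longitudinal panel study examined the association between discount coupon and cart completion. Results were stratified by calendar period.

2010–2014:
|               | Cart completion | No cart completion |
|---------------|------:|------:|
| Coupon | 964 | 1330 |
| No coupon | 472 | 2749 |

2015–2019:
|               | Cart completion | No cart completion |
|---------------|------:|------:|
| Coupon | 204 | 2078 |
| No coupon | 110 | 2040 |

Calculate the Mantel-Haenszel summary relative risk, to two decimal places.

2.62

RR_MH = Σ(aᵢ·n₀ᵢ/nᵢ) / Σ(cᵢ·n₁ᵢ/nᵢ), with n₁ᵢ = aᵢ+bᵢ (exposed), n₀ᵢ = cᵢ+dᵢ (unexposed), nᵢ = n₁ᵢ+n₀ᵢ.
Stratum 1 (2010–2014): n₁ = 2294, n₀ = 3221, n = 5515; a·n₀/n = 964·3221/5515 = 563.0180; c·n₁/n = 472·2294/5515 = 196.3315
Stratum 2 (2015–2019): n₁ = 2282, n₀ = 2150, n = 4432; a·n₀/n = 204·2150/4432 = 98.9621; c·n₁/n = 110·2282/4432 = 56.6381
RR_MH = (563.0180 + 98.9621) / (196.3315 + 56.6381) = 661.9800 / 252.9695 = 2.61684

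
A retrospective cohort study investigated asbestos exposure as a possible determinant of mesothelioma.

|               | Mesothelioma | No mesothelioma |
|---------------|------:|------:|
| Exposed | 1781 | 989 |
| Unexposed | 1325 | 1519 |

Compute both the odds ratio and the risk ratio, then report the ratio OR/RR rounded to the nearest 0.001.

Cells: a = 1781, b = 989, c = 1325, d = 1519.
OR = (1781·1519)/(989·1325) = 2705339/1310425 = 2.06447
Risk in exposed = 1781/2770 = 0.64296; risk in unexposed = 1325/2844 = 0.46589; RR = 1.38006
OR/RR = 2.06447 / 1.38006 = 1.49593
The outcome is not rare, so the OR lies further from 1 than the RR.

1.496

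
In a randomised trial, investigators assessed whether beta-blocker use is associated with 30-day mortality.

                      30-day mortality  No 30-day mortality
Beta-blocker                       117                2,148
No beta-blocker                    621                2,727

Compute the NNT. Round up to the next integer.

Risk in treated group = 117/2265 = 0.05166; risk in control = 621/3348 = 0.18548.
Absolute risk reduction = 0.18548 − 0.05166 = 0.13383
NNT = 1 / ARR = 1 / 0.13383 = 7.472 → round up → 8

8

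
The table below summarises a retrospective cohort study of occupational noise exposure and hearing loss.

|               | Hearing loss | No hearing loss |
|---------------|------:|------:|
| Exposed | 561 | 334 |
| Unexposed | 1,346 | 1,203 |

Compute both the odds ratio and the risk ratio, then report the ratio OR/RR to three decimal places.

1.265

Cells: a = 561, b = 334, c = 1346, d = 1203.
OR = (561·1203)/(334·1346) = 674883/449564 = 1.50119
Risk in exposed = 561/895 = 0.62682; risk in unexposed = 1346/2549 = 0.52805; RR = 1.18704
OR/RR = 1.50119 / 1.18704 = 1.26466
The outcome is not rare, so the OR lies further from 1 than the RR.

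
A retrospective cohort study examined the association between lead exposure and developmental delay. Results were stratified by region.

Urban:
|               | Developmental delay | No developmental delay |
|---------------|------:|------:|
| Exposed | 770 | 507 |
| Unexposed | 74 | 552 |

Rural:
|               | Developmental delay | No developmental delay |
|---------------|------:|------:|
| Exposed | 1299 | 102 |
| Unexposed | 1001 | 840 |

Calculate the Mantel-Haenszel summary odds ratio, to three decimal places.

10.934

OR_MH = Σ(aᵢdᵢ/nᵢ) / Σ(bᵢcᵢ/nᵢ), where nᵢ is the stratum total.
Stratum 1 (Urban): n = 1903; a·d/n = 770·552/1903 = 223.3526; b·c/n = 507·74/1903 = 19.7152
Stratum 2 (Rural): n = 3242; a·d/n = 1299·840/3242 = 336.5700; b·c/n = 102·1001/3242 = 31.4935
OR_MH = (223.3526 + 336.5700) / (19.7152 + 31.4935) = 559.9226 / 51.2087 = 10.93413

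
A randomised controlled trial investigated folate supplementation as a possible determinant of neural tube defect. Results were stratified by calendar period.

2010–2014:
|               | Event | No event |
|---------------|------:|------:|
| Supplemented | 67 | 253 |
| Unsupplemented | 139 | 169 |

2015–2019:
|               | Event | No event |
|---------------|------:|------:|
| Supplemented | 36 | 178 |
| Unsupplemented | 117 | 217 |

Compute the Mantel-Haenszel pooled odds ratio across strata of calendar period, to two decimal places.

OR_MH = Σ(aᵢdᵢ/nᵢ) / Σ(bᵢcᵢ/nᵢ), where nᵢ is the stratum total.
Stratum 1 (2010–2014): n = 628; a·d/n = 67·169/628 = 18.0303; b·c/n = 253·139/628 = 55.9984
Stratum 2 (2015–2019): n = 548; a·d/n = 36·217/548 = 14.2555; b·c/n = 178·117/548 = 38.0036
OR_MH = (18.0303 + 14.2555) / (55.9984 + 38.0036) = 32.2857 / 94.0021 = 0.34346

0.34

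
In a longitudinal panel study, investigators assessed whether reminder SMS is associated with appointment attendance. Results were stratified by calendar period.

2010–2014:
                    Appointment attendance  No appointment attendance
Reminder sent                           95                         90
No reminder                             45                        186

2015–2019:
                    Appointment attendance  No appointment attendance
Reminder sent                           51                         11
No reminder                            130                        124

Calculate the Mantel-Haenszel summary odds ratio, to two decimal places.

4.38

OR_MH = Σ(aᵢdᵢ/nᵢ) / Σ(bᵢcᵢ/nᵢ), where nᵢ is the stratum total.
Stratum 1 (2010–2014): n = 416; a·d/n = 95·186/416 = 42.4760; b·c/n = 90·45/416 = 9.7356
Stratum 2 (2015–2019): n = 316; a·d/n = 51·124/316 = 20.0127; b·c/n = 11·130/316 = 4.5253
OR_MH = (42.4760 + 20.0127) / (9.7356 + 4.5253) = 62.4886 / 14.2609 = 4.38182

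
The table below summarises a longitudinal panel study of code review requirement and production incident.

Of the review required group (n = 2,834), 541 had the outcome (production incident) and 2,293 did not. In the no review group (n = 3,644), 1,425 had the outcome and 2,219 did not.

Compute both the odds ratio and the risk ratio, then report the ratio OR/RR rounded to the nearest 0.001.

0.753

From the description: a = 541, b = 2293, c = 1425, d = 2219.
OR = (541·2219)/(2293·1425) = 1200479/3267525 = 0.36740
Risk in exposed = 541/2834 = 0.19090; risk in unexposed = 1425/3644 = 0.39105; RR = 0.48816
OR/RR = 0.36740 / 0.48816 = 0.75262
The outcome is not rare, so the OR lies further from 1 than the RR.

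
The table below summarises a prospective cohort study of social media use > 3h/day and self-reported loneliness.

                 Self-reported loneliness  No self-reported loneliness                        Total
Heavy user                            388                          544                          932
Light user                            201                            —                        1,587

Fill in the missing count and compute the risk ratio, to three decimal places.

3.287

The missing cell is in the unexposed row: 1587 − 201 = 1386.
So a = 388, b = 544, c = 201, d = 1386.
RR = [a/(a+b)] / [c/(c+d)] = (388/932) / (201/1587) = 0.41631/0.12665 = 3.28698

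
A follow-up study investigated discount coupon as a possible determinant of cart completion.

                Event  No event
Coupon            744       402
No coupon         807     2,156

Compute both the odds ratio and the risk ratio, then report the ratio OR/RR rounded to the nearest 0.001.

Cells: a = 744, b = 402, c = 807, d = 2156.
OR = (744·2156)/(402·807) = 1604064/324414 = 4.94450
Risk in exposed = 744/1146 = 0.64921; risk in unexposed = 807/2963 = 0.27236; RR = 2.38367
OR/RR = 4.94450 / 2.38367 = 2.07432
The outcome is not rare, so the OR lies further from 1 than the RR.

2.074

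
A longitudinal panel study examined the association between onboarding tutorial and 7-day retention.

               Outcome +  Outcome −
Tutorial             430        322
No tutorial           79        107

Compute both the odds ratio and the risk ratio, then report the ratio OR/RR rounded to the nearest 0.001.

1.343

Cells: a = 430, b = 322, c = 79, d = 107.
OR = (430·107)/(322·79) = 46010/25438 = 1.80871
Risk in exposed = 430/752 = 0.57181; risk in unexposed = 79/186 = 0.42473; RR = 1.34628
OR/RR = 1.80871 / 1.34628 = 1.34348
The outcome is not rare, so the OR lies further from 1 than the RR.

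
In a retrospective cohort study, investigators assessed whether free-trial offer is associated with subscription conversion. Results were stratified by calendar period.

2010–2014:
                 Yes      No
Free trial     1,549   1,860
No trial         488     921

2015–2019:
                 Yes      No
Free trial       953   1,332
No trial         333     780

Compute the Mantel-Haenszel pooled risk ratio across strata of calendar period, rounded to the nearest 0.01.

RR_MH = Σ(aᵢ·n₀ᵢ/nᵢ) / Σ(cᵢ·n₁ᵢ/nᵢ), with n₁ᵢ = aᵢ+bᵢ (exposed), n₀ᵢ = cᵢ+dᵢ (unexposed), nᵢ = n₁ᵢ+n₀ᵢ.
Stratum 1 (2010–2014): n₁ = 3409, n₀ = 1409, n = 4818; a·n₀/n = 1549·1409/4818 = 452.9973; c·n₁/n = 488·3409/4818 = 345.2868
Stratum 2 (2015–2019): n₁ = 2285, n₀ = 1113, n = 3398; a·n₀/n = 953·1113/3398 = 312.1510; c·n₁/n = 333·2285/3398 = 223.9273
RR_MH = (452.9973 + 312.1510) / (345.2868 + 223.9273) = 765.1483 / 569.2142 = 1.34422

1.34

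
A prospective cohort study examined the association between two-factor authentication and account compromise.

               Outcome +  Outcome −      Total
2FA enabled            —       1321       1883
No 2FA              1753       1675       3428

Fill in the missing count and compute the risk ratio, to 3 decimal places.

The missing cell is in the exposed row: 1883 − 1321 = 562.
So a = 562, b = 1321, c = 1753, d = 1675.
RR = [a/(a+b)] / [c/(c+d)] = (562/1883) / (1753/3428) = 0.29846/0.51138 = 0.58364

0.584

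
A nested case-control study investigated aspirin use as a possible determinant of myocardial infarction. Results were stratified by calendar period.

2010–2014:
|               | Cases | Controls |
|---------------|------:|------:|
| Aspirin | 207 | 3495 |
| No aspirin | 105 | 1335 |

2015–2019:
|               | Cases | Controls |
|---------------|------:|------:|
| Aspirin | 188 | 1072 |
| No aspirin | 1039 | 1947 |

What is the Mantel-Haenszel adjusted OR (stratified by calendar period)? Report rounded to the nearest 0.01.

0.42

OR_MH = Σ(aᵢdᵢ/nᵢ) / Σ(bᵢcᵢ/nᵢ), where nᵢ is the stratum total.
Stratum 1 (2010–2014): n = 5142; a·d/n = 207·1335/5142 = 53.7427; b·c/n = 3495·105/5142 = 71.3681
Stratum 2 (2015–2019): n = 4246; a·d/n = 188·1947/4246 = 86.2073; b·c/n = 1072·1039/4246 = 262.3194
OR_MH = (53.7427 + 86.2073) / (71.3681 + 262.3194) = 139.9500 / 333.6875 = 0.41940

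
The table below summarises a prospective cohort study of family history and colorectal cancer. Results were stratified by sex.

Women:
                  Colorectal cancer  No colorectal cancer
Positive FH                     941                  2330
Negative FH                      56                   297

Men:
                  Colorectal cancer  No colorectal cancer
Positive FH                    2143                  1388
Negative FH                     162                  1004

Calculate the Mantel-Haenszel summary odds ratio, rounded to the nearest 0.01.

6.38

OR_MH = Σ(aᵢdᵢ/nᵢ) / Σ(bᵢcᵢ/nᵢ), where nᵢ is the stratum total.
Stratum 1 (Women): n = 3624; a·d/n = 941·297/3624 = 77.1184; b·c/n = 2330·56/3624 = 36.0044
Stratum 2 (Men): n = 4697; a·d/n = 2143·1004/4697 = 458.0737; b·c/n = 1388·162/4697 = 47.8723
OR_MH = (77.1184 + 458.0737) / (36.0044 + 47.8723) = 535.1920 / 83.8767 = 6.38070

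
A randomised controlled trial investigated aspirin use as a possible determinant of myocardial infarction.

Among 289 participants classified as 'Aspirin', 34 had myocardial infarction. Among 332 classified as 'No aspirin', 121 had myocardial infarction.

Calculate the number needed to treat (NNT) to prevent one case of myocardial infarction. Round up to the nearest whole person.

5

Risk in treated group = 34/289 = 0.11765; risk in control = 121/332 = 0.36446.
Absolute risk reduction = 0.36446 − 0.11765 = 0.24681
NNT = 1 / ARR = 1 / 0.24681 = 4.052 → round up → 5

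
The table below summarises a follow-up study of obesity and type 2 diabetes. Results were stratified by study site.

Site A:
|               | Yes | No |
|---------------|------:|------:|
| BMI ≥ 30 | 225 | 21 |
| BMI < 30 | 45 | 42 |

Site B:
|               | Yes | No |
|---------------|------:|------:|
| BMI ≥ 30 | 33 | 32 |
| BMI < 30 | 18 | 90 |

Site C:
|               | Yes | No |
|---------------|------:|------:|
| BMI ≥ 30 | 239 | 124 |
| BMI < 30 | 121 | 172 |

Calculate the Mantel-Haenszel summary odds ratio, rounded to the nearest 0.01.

3.73

OR_MH = Σ(aᵢdᵢ/nᵢ) / Σ(bᵢcᵢ/nᵢ), where nᵢ is the stratum total.
Stratum 1 (Site A): n = 333; a·d/n = 225·42/333 = 28.3784; b·c/n = 21·45/333 = 2.8378
Stratum 2 (Site B): n = 173; a·d/n = 33·90/173 = 17.1676; b·c/n = 32·18/173 = 3.3295
Stratum 3 (Site C): n = 656; a·d/n = 239·172/656 = 62.6646; b·c/n = 124·121/656 = 22.8720
OR_MH = (28.3784 + 17.1676 + 62.6646) / (2.8378 + 3.3295 + 22.8720) = 108.2106 / 29.0393 = 3.72636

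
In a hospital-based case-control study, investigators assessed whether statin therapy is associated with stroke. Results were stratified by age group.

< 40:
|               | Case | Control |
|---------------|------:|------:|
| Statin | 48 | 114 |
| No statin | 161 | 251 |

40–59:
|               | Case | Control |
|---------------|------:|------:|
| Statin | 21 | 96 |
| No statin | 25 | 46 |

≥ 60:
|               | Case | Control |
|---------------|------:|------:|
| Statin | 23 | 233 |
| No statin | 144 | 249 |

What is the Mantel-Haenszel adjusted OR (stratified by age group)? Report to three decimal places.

OR_MH = Σ(aᵢdᵢ/nᵢ) / Σ(bᵢcᵢ/nᵢ), where nᵢ is the stratum total.
Stratum 1 (< 40): n = 574; a·d/n = 48·251/574 = 20.9895; b·c/n = 114·161/574 = 31.9756
Stratum 2 (40–59): n = 188; a·d/n = 21·46/188 = 5.1383; b·c/n = 96·25/188 = 12.7660
Stratum 3 (≥ 60): n = 649; a·d/n = 23·249/649 = 8.8243; b·c/n = 233·144/649 = 51.6980
OR_MH = (20.9895 + 5.1383 + 8.8243) / (31.9756 + 12.7660 + 51.6980) = 34.9522 / 96.4396 = 0.36243

0.362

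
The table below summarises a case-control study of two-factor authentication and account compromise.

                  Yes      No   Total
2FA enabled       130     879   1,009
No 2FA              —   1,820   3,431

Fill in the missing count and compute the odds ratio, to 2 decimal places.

0.17

The missing cell is in the unexposed row: 3431 − 1820 = 1611.
So a = 130, b = 879, c = 1611, d = 1820.
OR = (a·d)/(b·c) = (130 × 1820) / (879 × 1611) = 236600 / 1416069 = 0.16708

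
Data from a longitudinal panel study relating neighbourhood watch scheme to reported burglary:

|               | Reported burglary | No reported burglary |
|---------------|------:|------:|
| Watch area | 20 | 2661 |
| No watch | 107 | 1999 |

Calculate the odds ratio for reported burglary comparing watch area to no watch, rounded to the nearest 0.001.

0.140

Cells: a = 20, b = 2661, c = 107, d = 1999.
OR = (a·d)/(b·c) = (20 × 1999) / (2661 × 107) = 39980 / 284727 = 0.14042
Exposure is associated with lower odds of reported burglary (OR = 0.14 < 1).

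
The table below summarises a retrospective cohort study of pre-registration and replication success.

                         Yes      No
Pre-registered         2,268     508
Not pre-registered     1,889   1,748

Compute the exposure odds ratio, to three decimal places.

Cells: a = 2268, b = 508, c = 1889, d = 1748.
OR = (a·d)/(b·c) = (2268 × 1748) / (508 × 1889) = 3964464 / 959612 = 4.13132
The odds of replication success are about 4.13 times as high in the pre-registered group.

4.131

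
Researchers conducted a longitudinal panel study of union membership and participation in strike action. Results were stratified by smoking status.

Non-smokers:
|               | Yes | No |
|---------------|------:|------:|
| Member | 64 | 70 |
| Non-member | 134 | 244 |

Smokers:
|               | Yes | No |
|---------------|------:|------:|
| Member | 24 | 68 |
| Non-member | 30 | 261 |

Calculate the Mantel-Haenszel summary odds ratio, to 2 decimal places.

OR_MH = Σ(aᵢdᵢ/nᵢ) / Σ(bᵢcᵢ/nᵢ), where nᵢ is the stratum total.
Stratum 1 (Non-smokers): n = 512; a·d/n = 64·244/512 = 30.5000; b·c/n = 70·134/512 = 18.3203
Stratum 2 (Smokers): n = 383; a·d/n = 24·261/383 = 16.3551; b·c/n = 68·30/383 = 5.3264
OR_MH = (30.5000 + 16.3551) / (18.3203 + 5.3264) = 46.8551 / 23.6467 = 1.98147

1.98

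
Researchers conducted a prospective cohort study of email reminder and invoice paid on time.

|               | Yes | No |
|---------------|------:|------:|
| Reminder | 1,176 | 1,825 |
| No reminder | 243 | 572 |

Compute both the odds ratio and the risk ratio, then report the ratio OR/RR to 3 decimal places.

Cells: a = 1176, b = 1825, c = 243, d = 572.
OR = (1176·572)/(1825·243) = 672672/443475 = 1.51682
Risk in exposed = 1176/3001 = 0.39187; risk in unexposed = 243/815 = 0.29816; RR = 1.31429
OR/RR = 1.51682 / 1.31429 = 1.15409
The outcome is not rare, so the OR lies further from 1 than the RR.

1.154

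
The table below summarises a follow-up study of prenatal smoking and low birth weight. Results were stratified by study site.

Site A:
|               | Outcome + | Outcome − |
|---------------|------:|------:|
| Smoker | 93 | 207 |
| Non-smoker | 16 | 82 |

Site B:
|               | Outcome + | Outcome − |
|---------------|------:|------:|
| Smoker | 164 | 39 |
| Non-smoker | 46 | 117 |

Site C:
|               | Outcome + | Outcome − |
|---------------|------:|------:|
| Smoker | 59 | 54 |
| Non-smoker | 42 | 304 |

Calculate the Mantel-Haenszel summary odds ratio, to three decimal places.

6.092

OR_MH = Σ(aᵢdᵢ/nᵢ) / Σ(bᵢcᵢ/nᵢ), where nᵢ is the stratum total.
Stratum 1 (Site A): n = 398; a·d/n = 93·82/398 = 19.1608; b·c/n = 207·16/398 = 8.3216
Stratum 2 (Site B): n = 366; a·d/n = 164·117/366 = 52.4262; b·c/n = 39·46/366 = 4.9016
Stratum 3 (Site C): n = 459; a·d/n = 59·304/459 = 39.0763; b·c/n = 54·42/459 = 4.9412
OR_MH = (19.1608 + 52.4262 + 39.0763) / (8.3216 + 4.9016 + 4.9412) = 110.6633 / 18.1644 = 6.09231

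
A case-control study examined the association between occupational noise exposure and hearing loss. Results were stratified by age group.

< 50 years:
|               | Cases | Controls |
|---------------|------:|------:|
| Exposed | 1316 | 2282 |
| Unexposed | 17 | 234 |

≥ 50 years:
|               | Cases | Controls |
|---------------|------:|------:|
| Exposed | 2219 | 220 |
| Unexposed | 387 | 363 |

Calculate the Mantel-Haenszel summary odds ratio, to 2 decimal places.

9.04

OR_MH = Σ(aᵢdᵢ/nᵢ) / Σ(bᵢcᵢ/nᵢ), where nᵢ is the stratum total.
Stratum 1 (< 50 years): n = 3849; a·d/n = 1316·234/3849 = 80.0062; b·c/n = 2282·17/3849 = 10.0790
Stratum 2 (≥ 50 years): n = 3189; a·d/n = 2219·363/3189 = 252.5861; b·c/n = 220·387/3189 = 26.6980
OR_MH = (80.0062 + 252.5861) / (10.0790 + 26.6980) = 332.5923 / 36.7770 = 9.04349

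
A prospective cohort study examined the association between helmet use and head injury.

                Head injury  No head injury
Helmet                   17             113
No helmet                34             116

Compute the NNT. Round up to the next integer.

11

Risk in treated group = 17/130 = 0.13077; risk in control = 34/150 = 0.22667.
Absolute risk reduction = 0.22667 − 0.13077 = 0.09590
NNT = 1 / ARR = 1 / 0.09590 = 10.428 → round up → 11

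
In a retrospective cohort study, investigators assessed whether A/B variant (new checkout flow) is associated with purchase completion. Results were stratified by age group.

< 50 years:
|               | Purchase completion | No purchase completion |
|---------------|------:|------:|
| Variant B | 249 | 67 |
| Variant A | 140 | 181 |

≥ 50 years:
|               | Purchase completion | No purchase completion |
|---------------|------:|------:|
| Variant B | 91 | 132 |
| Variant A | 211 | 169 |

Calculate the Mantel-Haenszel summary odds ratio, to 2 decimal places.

OR_MH = Σ(aᵢdᵢ/nᵢ) / Σ(bᵢcᵢ/nᵢ), where nᵢ is the stratum total.
Stratum 1 (< 50 years): n = 637; a·d/n = 249·181/637 = 70.7520; b·c/n = 67·140/637 = 14.7253
Stratum 2 (≥ 50 years): n = 603; a·d/n = 91·169/603 = 25.5041; b·c/n = 132·211/603 = 46.1891
OR_MH = (70.7520 + 25.5041) / (14.7253 + 46.1891) = 96.2561 / 60.9143 = 1.58019

1.58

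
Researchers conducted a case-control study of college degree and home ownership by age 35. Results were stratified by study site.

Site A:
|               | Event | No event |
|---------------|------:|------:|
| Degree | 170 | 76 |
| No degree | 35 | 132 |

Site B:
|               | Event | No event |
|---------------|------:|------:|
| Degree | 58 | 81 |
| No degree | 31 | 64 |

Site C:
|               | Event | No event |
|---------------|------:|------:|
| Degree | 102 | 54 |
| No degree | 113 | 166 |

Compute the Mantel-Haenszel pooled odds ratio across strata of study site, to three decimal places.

OR_MH = Σ(aᵢdᵢ/nᵢ) / Σ(bᵢcᵢ/nᵢ), where nᵢ is the stratum total.
Stratum 1 (Site A): n = 413; a·d/n = 170·132/413 = 54.3341; b·c/n = 76·35/413 = 6.4407
Stratum 2 (Site B): n = 234; a·d/n = 58·64/234 = 15.8632; b·c/n = 81·31/234 = 10.7308
Stratum 3 (Site C): n = 435; a·d/n = 102·166/435 = 38.9241; b·c/n = 54·113/435 = 14.0276
OR_MH = (54.3341 + 15.8632 + 38.9241) / (6.4407 + 10.7308 + 14.0276) = 109.1215 / 31.1990 = 3.49759

3.498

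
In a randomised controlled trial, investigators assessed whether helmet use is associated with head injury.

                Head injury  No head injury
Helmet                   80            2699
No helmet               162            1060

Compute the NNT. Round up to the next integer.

Risk in treated group = 80/2779 = 0.02879; risk in control = 162/1222 = 0.13257.
Absolute risk reduction = 0.13257 − 0.02879 = 0.10378
NNT = 1 / ARR = 1 / 0.10378 = 9.636 → round up → 10

10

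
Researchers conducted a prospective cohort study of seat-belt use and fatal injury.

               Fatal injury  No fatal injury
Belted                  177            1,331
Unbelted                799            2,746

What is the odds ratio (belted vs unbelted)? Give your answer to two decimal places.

Cells: a = 177, b = 1331, c = 799, d = 2746.
OR = (a·d)/(b·c) = (177 × 2746) / (1331 × 799) = 486042 / 1063469 = 0.45703
Exposure is associated with lower odds of fatal injury (OR = 0.46 < 1).

0.46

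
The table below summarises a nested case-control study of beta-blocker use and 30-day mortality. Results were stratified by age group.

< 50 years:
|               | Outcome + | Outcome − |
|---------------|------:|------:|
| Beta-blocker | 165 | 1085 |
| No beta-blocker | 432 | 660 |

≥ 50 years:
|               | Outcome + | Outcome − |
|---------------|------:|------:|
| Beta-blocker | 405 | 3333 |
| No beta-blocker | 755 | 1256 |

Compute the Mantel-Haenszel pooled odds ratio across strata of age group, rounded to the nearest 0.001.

OR_MH = Σ(aᵢdᵢ/nᵢ) / Σ(bᵢcᵢ/nᵢ), where nᵢ is the stratum total.
Stratum 1 (< 50 years): n = 2342; a·d/n = 165·660/2342 = 46.4987; b·c/n = 1085·432/2342 = 200.1366
Stratum 2 (≥ 50 years): n = 5749; a·d/n = 405·1256/5749 = 88.4815; b·c/n = 3333·755/5749 = 437.7135
OR_MH = (46.4987 + 88.4815) / (200.1366 + 437.7135) = 134.9802 / 637.8502 = 0.21162

0.212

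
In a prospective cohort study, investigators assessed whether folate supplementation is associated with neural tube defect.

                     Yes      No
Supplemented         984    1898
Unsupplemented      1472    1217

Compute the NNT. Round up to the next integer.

5

Risk in treated group = 984/2882 = 0.34143; risk in control = 1472/2689 = 0.54742.
Absolute risk reduction = 0.54742 − 0.34143 = 0.20599
NNT = 1 / ARR = 1 / 0.20599 = 4.855 → round up → 5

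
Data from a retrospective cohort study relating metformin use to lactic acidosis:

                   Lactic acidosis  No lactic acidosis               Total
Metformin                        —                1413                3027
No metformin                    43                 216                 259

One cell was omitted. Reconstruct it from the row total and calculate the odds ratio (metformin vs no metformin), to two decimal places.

The missing cell is in the exposed row: 3027 − 1413 = 1614.
So a = 1614, b = 1413, c = 43, d = 216.
OR = (a·d)/(b·c) = (1614 × 216) / (1413 × 43) = 348624 / 60759 = 5.73782

5.74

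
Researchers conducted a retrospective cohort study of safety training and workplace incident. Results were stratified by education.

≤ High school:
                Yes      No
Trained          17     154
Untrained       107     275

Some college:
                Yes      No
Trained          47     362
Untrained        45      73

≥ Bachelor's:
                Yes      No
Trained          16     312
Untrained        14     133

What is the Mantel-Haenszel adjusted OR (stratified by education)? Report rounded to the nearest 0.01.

0.28

OR_MH = Σ(aᵢdᵢ/nᵢ) / Σ(bᵢcᵢ/nᵢ), where nᵢ is the stratum total.
Stratum 1 (≤ High school): n = 553; a·d/n = 17·275/553 = 8.4539; b·c/n = 154·107/553 = 29.7975
Stratum 2 (Some college): n = 527; a·d/n = 47·73/527 = 6.5104; b·c/n = 362·45/527 = 30.9108
Stratum 3 (≥ Bachelor's): n = 475; a·d/n = 16·133/475 = 4.4800; b·c/n = 312·14/475 = 9.1958
OR_MH = (8.4539 + 6.5104 + 4.4800) / (29.7975 + 30.9108 + 9.1958) = 19.4443 / 69.9041 = 0.27816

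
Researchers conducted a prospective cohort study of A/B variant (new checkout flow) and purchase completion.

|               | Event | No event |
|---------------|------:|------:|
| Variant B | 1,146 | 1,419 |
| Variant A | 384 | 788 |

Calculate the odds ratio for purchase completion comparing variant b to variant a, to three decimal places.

Cells: a = 1146, b = 1419, c = 384, d = 788.
OR = (a·d)/(b·c) = (1146 × 788) / (1419 × 384) = 903048 / 544896 = 1.65729
The odds of purchase completion are about 1.66 times as high in the variant b group.

1.657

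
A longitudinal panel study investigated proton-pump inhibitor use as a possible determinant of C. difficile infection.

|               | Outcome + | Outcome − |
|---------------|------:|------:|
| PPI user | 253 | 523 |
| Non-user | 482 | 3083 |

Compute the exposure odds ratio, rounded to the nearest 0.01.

Cells: a = 253, b = 523, c = 482, d = 3083.
OR = (a·d)/(b·c) = (253 × 3083) / (523 × 482) = 779999 / 252086 = 3.09418
The odds of C. difficile infection are about 3.09 times as high in the ppi user group.

3.09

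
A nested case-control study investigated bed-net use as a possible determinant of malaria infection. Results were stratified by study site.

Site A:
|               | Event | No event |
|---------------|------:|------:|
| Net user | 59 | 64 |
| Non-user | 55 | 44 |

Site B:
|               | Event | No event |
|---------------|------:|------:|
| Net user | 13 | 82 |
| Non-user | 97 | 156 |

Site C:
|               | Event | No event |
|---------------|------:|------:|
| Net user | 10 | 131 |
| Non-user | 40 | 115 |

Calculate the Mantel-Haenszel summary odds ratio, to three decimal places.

0.379

OR_MH = Σ(aᵢdᵢ/nᵢ) / Σ(bᵢcᵢ/nᵢ), where nᵢ is the stratum total.
Stratum 1 (Site A): n = 222; a·d/n = 59·44/222 = 11.6937; b·c/n = 64·55/222 = 15.8559
Stratum 2 (Site B): n = 348; a·d/n = 13·156/348 = 5.8276; b·c/n = 82·97/348 = 22.8563
Stratum 3 (Site C): n = 296; a·d/n = 10·115/296 = 3.8851; b·c/n = 131·40/296 = 17.7027
OR_MH = (11.6937 + 5.8276 + 3.8851) / (15.8559 + 22.8563 + 17.7027) = 21.4064 / 56.4149 = 0.37945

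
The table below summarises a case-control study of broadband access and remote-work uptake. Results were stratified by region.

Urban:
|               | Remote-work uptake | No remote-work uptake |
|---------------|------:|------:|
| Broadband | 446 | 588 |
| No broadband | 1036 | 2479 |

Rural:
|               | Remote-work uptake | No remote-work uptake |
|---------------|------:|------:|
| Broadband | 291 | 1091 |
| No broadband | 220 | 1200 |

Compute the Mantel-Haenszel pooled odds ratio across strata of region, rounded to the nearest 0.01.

OR_MH = Σ(aᵢdᵢ/nᵢ) / Σ(bᵢcᵢ/nᵢ), where nᵢ is the stratum total.
Stratum 1 (Urban): n = 4549; a·d/n = 446·2479/4549 = 243.0499; b·c/n = 588·1036/4549 = 133.9125
Stratum 2 (Rural): n = 2802; a·d/n = 291·1200/2802 = 124.6253; b·c/n = 1091·220/2802 = 85.6602
OR_MH = (243.0499 + 124.6253) / (133.9125 + 85.6602) = 367.6752 / 219.5728 = 1.67450

1.67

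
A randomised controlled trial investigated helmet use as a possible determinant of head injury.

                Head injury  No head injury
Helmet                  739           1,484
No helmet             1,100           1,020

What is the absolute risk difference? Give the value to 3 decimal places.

Cells: a = 739, b = 1484, c = 1100, d = 1020.
Risk in exposed = 739/2223 = 0.332434; risk in unexposed = 1100/2120 = 0.518868.
Risk difference = 0.332434 − 0.518868 = -0.186434

-0.186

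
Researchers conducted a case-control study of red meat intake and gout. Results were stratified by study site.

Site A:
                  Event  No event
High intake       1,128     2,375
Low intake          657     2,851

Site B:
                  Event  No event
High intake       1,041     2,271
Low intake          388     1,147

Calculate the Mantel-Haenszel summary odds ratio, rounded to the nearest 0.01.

OR_MH = Σ(aᵢdᵢ/nᵢ) / Σ(bᵢcᵢ/nᵢ), where nᵢ is the stratum total.
Stratum 1 (Site A): n = 7011; a·d/n = 1128·2851/7011 = 458.6975; b·c/n = 2375·657/7011 = 222.5610
Stratum 2 (Site B): n = 4847; a·d/n = 1041·1147/4847 = 246.3435; b·c/n = 2271·388/4847 = 181.7924
OR_MH = (458.6975 + 246.3435) / (222.5610 + 181.7924) = 705.0410 / 404.3534 = 1.74363

1.74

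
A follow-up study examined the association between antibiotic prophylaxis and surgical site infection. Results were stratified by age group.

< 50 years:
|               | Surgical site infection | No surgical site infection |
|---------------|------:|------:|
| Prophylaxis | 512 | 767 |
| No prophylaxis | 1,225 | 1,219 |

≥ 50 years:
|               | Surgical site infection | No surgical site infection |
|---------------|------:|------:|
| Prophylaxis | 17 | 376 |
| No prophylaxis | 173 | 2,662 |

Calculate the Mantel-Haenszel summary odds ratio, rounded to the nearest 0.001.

0.667

OR_MH = Σ(aᵢdᵢ/nᵢ) / Σ(bᵢcᵢ/nᵢ), where nᵢ is the stratum total.
Stratum 1 (< 50 years): n = 3723; a·d/n = 512·1219/3723 = 167.6411; b·c/n = 767·1225/3723 = 252.3704
Stratum 2 (≥ 50 years): n = 3228; a·d/n = 17·2662/3228 = 14.0192; b·c/n = 376·173/3228 = 20.1512
OR_MH = (167.6411 + 14.0192) / (252.3704 + 20.1512) = 181.6604 / 272.5216 = 0.66659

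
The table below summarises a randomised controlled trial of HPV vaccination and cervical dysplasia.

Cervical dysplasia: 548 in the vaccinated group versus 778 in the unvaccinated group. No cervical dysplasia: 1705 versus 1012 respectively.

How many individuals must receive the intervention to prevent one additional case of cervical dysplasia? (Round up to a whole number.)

6

Risk in treated group = 548/2253 = 0.24323; risk in control = 778/1790 = 0.43464.
Absolute risk reduction = 0.43464 − 0.24323 = 0.19141
NNT = 1 / ARR = 1 / 0.19141 = 5.225 → round up → 6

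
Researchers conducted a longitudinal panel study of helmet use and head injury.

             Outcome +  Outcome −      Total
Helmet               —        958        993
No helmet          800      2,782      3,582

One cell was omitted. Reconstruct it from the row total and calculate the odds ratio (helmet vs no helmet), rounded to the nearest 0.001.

The missing cell is in the exposed row: 993 − 958 = 35.
So a = 35, b = 958, c = 800, d = 2782.
OR = (a·d)/(b·c) = (35 × 2782) / (958 × 800) = 97370 / 766400 = 0.12705

0.127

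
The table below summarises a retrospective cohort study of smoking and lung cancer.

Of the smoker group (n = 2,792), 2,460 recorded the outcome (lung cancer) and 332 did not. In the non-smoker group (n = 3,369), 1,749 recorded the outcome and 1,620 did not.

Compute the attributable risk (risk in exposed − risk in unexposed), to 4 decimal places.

From the description: a = 2460, b = 332, c = 1749, d = 1620.
Risk in exposed = 2460/2792 = 0.881089; risk in unexposed = 1749/3369 = 0.519145.
Risk difference = 0.881089 − 0.519145 = 0.361944

0.3619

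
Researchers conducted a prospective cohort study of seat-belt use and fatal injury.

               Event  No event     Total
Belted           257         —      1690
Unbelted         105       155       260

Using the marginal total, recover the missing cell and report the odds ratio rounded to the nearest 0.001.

The missing cell is in the exposed row: 1690 − 257 = 1433.
So a = 257, b = 1433, c = 105, d = 155.
OR = (a·d)/(b·c) = (257 × 155) / (1433 × 105) = 39835 / 150465 = 0.26475

0.265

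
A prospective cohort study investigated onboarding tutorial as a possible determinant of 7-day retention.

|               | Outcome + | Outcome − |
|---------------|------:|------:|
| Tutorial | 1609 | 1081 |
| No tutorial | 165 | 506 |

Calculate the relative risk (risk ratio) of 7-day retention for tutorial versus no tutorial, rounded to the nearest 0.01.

Cells: a = 1609, b = 1081, c = 165, d = 506.
Risk in exposed = 1609/2690 = 0.59814; risk in unexposed = 165/671 = 0.24590.
RR = 0.59814 / 0.24590 = 2.43244
The risk among the exposed is 2.43 times that among the unexposed.

2.43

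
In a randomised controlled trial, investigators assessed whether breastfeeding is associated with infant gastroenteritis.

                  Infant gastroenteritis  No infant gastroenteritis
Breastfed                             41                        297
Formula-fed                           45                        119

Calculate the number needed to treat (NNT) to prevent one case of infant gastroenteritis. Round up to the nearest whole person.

7

Risk in treated group = 41/338 = 0.12130; risk in control = 45/164 = 0.27439.
Absolute risk reduction = 0.27439 − 0.12130 = 0.15309
NNT = 1 / ARR = 1 / 0.15309 = 6.532 → round up → 7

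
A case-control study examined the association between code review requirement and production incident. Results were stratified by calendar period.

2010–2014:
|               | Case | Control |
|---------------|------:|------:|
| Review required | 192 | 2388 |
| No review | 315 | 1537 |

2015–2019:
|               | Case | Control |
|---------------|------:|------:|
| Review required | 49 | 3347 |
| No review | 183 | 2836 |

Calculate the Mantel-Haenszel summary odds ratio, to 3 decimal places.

OR_MH = Σ(aᵢdᵢ/nᵢ) / Σ(bᵢcᵢ/nᵢ), where nᵢ is the stratum total.
Stratum 1 (2010–2014): n = 4432; a·d/n = 192·1537/4432 = 66.5848; b·c/n = 2388·315/4432 = 169.7247
Stratum 2 (2015–2019): n = 6415; a·d/n = 49·2836/6415 = 21.6624; b·c/n = 3347·183/6415 = 95.4795
OR_MH = (66.5848 + 21.6624) / (169.7247 + 95.4795) = 88.2472 / 265.2042 = 0.33275

0.333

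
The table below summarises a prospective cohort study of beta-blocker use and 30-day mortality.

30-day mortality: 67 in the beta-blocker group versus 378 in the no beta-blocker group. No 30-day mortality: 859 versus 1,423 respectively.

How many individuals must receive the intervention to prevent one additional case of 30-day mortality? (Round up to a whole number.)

8

Risk in treated group = 67/926 = 0.07235; risk in control = 378/1801 = 0.20988.
Absolute risk reduction = 0.20988 − 0.07235 = 0.13753
NNT = 1 / ARR = 1 / 0.13753 = 7.271 → round up → 8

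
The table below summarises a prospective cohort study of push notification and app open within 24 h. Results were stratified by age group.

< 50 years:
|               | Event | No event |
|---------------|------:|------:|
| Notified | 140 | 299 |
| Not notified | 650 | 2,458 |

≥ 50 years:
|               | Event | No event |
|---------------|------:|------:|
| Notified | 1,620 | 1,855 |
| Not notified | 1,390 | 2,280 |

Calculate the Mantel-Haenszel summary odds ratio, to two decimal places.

OR_MH = Σ(aᵢdᵢ/nᵢ) / Σ(bᵢcᵢ/nᵢ), where nᵢ is the stratum total.
Stratum 1 (< 50 years): n = 3547; a·d/n = 140·2458/3547 = 97.0172; b·c/n = 299·650/3547 = 54.7928
Stratum 2 (≥ 50 years): n = 7145; a·d/n = 1620·2280/7145 = 516.9489; b·c/n = 1855·1390/7145 = 360.8747
OR_MH = (97.0172 + 516.9489) / (54.7928 + 360.8747) = 613.9661 / 415.6675 = 1.47706

1.48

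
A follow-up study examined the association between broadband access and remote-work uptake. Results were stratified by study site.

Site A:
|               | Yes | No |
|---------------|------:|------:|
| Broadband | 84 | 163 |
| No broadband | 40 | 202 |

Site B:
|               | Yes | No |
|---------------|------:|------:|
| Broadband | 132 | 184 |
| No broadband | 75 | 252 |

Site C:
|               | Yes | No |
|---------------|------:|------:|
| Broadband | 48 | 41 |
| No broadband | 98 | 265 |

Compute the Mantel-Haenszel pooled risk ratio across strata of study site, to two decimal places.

1.93

RR_MH = Σ(aᵢ·n₀ᵢ/nᵢ) / Σ(cᵢ·n₁ᵢ/nᵢ), with n₁ᵢ = aᵢ+bᵢ (exposed), n₀ᵢ = cᵢ+dᵢ (unexposed), nᵢ = n₁ᵢ+n₀ᵢ.
Stratum 1 (Site A): n₁ = 247, n₀ = 242, n = 489; a·n₀/n = 84·242/489 = 41.5706; c·n₁/n = 40·247/489 = 20.2045
Stratum 2 (Site B): n₁ = 316, n₀ = 327, n = 643; a·n₀/n = 132·327/643 = 67.1291; c·n₁/n = 75·316/643 = 36.8585
Stratum 3 (Site C): n₁ = 89, n₀ = 363, n = 452; a·n₀/n = 48·363/452 = 38.5487; c·n₁/n = 98·89/452 = 19.2965
RR_MH = (41.5706 + 67.1291 + 38.5487) / (20.2045 + 36.8585 + 19.2965) = 147.2483 / 76.3594 = 1.92836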